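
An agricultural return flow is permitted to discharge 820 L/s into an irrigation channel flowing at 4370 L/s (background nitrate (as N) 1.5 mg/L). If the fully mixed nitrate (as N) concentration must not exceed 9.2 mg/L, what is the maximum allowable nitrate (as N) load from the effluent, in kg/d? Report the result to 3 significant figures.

Mass balance at the limit: 4370·1.500 + 820.0·Cₑ = 5190·9.2 → Cₑ = 50.24 mg/L.
820.0 L/s = 0.8200 m³/s. Load = 0.8200 m³/s × 50.24 g/m³ × 86 400 s/d = 3559 kg/d.

3560 kg/d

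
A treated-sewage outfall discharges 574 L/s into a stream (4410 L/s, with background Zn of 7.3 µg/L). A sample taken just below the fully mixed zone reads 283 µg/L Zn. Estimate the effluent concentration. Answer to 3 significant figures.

2400 µg/L

Mass balance: 4410·7.300 + 574.0·Cₑ = 4984·283.0
→ Cₑ = (4984·283.0 − 4410·7.300) / 574.0 = 2401 µg/L.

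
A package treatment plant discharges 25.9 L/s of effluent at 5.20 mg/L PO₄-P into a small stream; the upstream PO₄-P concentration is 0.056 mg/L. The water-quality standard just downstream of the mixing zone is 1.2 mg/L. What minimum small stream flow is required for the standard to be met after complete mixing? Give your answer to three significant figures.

90.6 L/s

Set C_mix = 1.2: (Q·0.05600 + 25.90·5.200) / (Q + 25.90) = 1.2
→ Q = 25.90·(5.200 − 1.2)/(1.2 − 0.05600) = 90.56 L/s.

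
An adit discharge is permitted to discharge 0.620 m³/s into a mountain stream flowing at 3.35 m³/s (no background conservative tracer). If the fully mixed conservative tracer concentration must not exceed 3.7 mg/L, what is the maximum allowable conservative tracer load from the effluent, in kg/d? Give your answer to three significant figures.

1270 kg/d

Mass balance at the limit: 3.350·0 + 0.6200·Cₑ = 3.970·3.7 → Cₑ = 23.69 mg/L.
Load = 0.6200 m³/s × 23.69 g/m³ × 86 400 s/d = 1269 kg/d.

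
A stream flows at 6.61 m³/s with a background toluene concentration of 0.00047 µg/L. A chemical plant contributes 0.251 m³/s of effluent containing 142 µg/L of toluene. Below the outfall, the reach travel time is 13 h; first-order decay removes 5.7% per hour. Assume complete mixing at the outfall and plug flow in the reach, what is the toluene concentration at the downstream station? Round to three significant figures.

2.42 µg/L

After mixing, C = (6.610·0.0004700 + 0.2510·142.0) / 6.861 = 35.65/6.861 = 5.195 µg/L.
5.7%/h lost → k = −ln(1 − 0.057) = 0.05869 h⁻¹.
After decay, C = 5.195 × e^(−kt) = 5.195 × 0.4663 = 2.423 µg/L.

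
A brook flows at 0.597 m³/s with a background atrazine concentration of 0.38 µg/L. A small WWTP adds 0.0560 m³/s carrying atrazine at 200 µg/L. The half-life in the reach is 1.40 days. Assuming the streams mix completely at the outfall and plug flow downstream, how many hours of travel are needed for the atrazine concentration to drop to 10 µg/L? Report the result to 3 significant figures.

Mass balance: C = (0.5970·0.3800 + 0.05600·200.0) / 0.6530 = 11.43/0.6530 = 17.50 µg/L.
Half-life 1.40 d → k = ln 2 / 1.40 = 0.4951 d⁻¹.
17.50·exp(−k·t) = 10 → t = ln(17.50/10)/k = 97650 s = 27.12 h.

27.1 h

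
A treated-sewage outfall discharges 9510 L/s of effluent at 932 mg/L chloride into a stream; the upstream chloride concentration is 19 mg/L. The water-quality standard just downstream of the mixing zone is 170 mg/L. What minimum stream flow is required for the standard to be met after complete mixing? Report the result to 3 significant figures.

Set C_mix = 170: (Q·19.00 + 9510·932.0) / (Q + 9510) = 170
→ Q = 9510·(932.0 − 170)/(170 − 19.00) = 47990 L/s.

48000 L/s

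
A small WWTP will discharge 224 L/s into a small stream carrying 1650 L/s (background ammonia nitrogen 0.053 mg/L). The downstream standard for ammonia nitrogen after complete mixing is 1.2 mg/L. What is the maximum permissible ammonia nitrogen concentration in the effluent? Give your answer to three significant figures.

9.65 mg/L

At the limit, (Qr·Cr + Qe·Cₑ)/(Qr + Qe) = 1.2:
Cₑ = (1874·1.2 − 1650·0.05300) / 224.0 = 9.649 mg/L.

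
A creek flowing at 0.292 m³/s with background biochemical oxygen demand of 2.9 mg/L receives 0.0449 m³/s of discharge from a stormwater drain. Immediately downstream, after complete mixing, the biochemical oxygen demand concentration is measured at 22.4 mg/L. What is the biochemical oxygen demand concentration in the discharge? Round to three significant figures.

Mass balance: 0.2920·2.900 + 0.04490·Cₑ = 0.3369·22.40
→ Cₑ = (0.3369·22.40 − 0.2920·2.900) / 0.04490 = 149.2 mg/L.

149 mg/L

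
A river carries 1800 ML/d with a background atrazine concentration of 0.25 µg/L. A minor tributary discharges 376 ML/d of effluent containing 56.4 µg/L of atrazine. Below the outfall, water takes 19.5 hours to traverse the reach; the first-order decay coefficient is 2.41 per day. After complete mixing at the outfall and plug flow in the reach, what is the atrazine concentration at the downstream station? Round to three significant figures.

1.40 µg/L

Conservation of mass: C = (1800·0.2500 + 376.0·56.40) / 2176 = 21660/2176 = 9.952 µg/L.
First-order decay: C = 9.952·exp(−k·t) = 9.952·0.1411 = 1.405 µg/L.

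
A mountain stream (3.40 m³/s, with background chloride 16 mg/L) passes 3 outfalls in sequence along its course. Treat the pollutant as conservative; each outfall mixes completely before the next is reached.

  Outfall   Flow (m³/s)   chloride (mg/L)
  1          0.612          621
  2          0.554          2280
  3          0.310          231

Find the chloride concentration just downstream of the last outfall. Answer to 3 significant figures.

Outfall 1: combined Q = 4.012 m³/s; C = (3.400·16.00 + 0.6120·621.0)/4.012 = 108.3 mg/L.
Outfall 2: combined Q = 4.566 m³/s; C = (4.012·108.3 + 0.5540·2280)/4.566 = 371.8 mg/L.
Outfall 3: combined Q = 4.876 m³/s; C = (4.566·371.8 + 0.3100·231.0)/4.876 = 362.8 mg/L.

363 mg/L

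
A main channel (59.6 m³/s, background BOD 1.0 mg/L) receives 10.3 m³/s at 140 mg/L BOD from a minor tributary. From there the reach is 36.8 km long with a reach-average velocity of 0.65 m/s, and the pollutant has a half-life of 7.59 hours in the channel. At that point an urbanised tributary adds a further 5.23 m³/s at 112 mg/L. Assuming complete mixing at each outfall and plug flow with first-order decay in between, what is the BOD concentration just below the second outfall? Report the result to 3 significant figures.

12.6 mg/L

Mass balance: C = (59.60·1.000 + 10.30·140.0) / 69.90 = 1502/69.90 = 21.48 mg/L; combined flow 69.90 m³/s.
Travel time t = 36.8·1000 / 0.65 = 56620 s = 15.73 h.
Half-life 7.59 h → k = ln 2 / 7.59 = 0.09132 h⁻¹ = 2.192 d⁻¹.
First-order decay: C = 21.48·exp(−k·t) = 21.48·0.2378 = 5.109 mg/L.
Second outfall: C = (69.90·5.109 + 5.230·112.0)/75.13 = 12.55 mg/L.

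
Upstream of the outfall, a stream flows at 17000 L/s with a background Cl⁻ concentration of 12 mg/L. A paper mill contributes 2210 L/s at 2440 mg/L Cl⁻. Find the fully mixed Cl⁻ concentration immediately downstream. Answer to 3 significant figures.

291 mg/L

Mass balance: C = (17000·12.00 + 2210·2440) / 19210 = 5596000/19210 = 291.3 mg/L.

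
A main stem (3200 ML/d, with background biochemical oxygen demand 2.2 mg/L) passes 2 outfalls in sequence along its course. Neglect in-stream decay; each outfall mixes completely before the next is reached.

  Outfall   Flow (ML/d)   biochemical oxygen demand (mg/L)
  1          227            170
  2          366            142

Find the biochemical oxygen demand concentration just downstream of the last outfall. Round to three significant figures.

25.7 mg/L

Below outfall 1: Q → 3427 ML/d, C = (3200·2.200 + 227.0·170.0)/3427 = 13.31 mg/L.
Below outfall 2: Q → 3793 ML/d, C = (3427·13.31 + 366.0·142.0)/3793 = 25.73 mg/L.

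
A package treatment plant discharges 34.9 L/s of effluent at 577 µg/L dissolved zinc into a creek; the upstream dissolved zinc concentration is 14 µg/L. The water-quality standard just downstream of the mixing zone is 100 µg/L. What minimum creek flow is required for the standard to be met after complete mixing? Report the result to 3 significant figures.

194 L/s

Set C_mix = 100: (Q·14.00 + 34.90·577.0) / (Q + 34.90) = 100
→ Q = 34.90·(577.0 − 100)/(100 − 14.00) = 193.6 L/s.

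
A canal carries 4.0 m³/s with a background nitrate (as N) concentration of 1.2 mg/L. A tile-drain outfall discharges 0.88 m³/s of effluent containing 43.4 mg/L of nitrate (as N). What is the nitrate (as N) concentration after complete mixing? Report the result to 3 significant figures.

Flow-weighted average: C = (4.000·1.200 + 0.8800·43.40) / 4.880 = 42.99/4.880 = 8.810 mg/L.

8.81 mg/L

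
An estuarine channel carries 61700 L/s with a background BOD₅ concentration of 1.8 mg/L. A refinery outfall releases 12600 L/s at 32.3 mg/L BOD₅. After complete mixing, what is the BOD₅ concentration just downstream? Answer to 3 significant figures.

6.97 mg/L

Mixed concentration C = ΣQC/ΣQ = (61700·1.800 + 12600·32.30) / 74300 = 518000/74300 = 6.972 mg/L.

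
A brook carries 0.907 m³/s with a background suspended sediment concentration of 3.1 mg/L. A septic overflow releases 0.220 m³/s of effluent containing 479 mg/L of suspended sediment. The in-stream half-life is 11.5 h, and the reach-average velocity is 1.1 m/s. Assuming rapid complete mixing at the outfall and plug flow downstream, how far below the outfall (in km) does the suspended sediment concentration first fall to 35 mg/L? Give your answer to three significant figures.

66.3 km

Mass balance: C = (0.9070·3.100 + 0.2200·479.0) / 1.127 = 108.2/1.127 = 96.00 mg/L.
Half-life 11.5 h → k = ln 2 / 11.5 = 0.06027 h⁻¹ = 1.447 d⁻¹.
Set 96.00·exp(−k·t) = 35 → t = ln(96.00/35)/k = 60260 s = 16.74 h.
Distance = v·t = 1.1·60260 = 66290 m = 66.29 km.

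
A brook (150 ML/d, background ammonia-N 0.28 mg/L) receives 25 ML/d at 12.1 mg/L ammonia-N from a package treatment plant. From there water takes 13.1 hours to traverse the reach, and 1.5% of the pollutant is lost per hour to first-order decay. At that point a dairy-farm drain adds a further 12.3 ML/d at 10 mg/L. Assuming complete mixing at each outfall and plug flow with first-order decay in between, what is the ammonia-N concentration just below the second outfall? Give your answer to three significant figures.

2.17 mg/L

Conservation of mass: C = (150.0·0.2800 + 25.00·12.10) / 175.0 = 344.5/175.0 = 1.969 mg/L; combined flow 175.0 ML/d.
1.5%/h lost → k = −ln(1 − 0.015) = 0.01511 h⁻¹.
First-order decay: C = 1.969·exp(−k·t) = 1.969·0.8204 = 1.615 mg/L.
At the second outfall, C = (175.0·1.615 + 12.30·10.00) / (175.0 + 12.30) = 2.166 mg/L.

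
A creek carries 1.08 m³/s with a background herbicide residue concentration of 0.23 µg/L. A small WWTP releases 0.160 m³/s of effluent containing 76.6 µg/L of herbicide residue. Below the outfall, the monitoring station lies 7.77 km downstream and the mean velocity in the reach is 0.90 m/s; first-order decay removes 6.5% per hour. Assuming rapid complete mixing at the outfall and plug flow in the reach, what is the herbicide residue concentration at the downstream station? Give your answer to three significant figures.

Flow-weighted average: C = (1.080·0.2300 + 0.1600·76.60) / 1.240 = 12.50/1.240 = 10.08 µg/L.
Travel time t = 7.77·1000 / 0.90 = 8633 s = 2.398 h.
6.5%/h lost → k = −ln(1 − 0.065) = 0.06721 h⁻¹.
Applying C = C₀e^(−kt): 10.08 × 0.8511 = 8.583 µg/L.

8.58 µg/L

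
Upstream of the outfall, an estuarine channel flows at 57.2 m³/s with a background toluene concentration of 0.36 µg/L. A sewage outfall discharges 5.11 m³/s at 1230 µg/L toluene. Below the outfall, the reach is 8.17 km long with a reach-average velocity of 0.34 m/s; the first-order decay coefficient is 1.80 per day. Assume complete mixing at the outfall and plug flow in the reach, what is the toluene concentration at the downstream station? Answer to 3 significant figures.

Mixed concentration C = ΣQC/ΣQ = (57.20·0.3600 + 5.110·1230) / 62.31 = 6306/62.31 = 101.2 µg/L.
Travel time t = 8.17·1000 / 0.34 = 24030 s = 6.675 h.
Applying C = C₀e^(−kt): 101.2 × 0.6062 = 61.34 µg/L.

61.3 µg/L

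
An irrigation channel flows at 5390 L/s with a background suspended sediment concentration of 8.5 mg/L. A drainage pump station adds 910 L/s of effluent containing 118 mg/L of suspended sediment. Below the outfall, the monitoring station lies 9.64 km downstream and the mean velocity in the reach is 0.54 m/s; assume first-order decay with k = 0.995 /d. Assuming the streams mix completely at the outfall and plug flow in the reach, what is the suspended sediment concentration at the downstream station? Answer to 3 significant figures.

Flow-weighted average: C = (5390·8.500 + 910.0·118.0) / 6300 = 153200/6300 = 24.32 mg/L.
Travel time t = 9.64·1000 / 0.54 = 17850 s = 4.959 h.
After decay, C = 24.32 × e^(−kt) = 24.32 × 0.8142 = 19.80 mg/L.

19.8 mg/L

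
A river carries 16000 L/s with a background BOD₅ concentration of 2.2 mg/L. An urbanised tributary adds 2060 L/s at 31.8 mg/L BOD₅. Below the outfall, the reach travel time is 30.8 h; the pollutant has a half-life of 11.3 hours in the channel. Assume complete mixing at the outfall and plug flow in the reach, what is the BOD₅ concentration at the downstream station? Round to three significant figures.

0.843 mg/L

After mixing, C = (16000·2.200 + 2060·31.80) / 18060 = 100700/18060 = 5.576 mg/L.
Half-life 11.3 h → k = ln 2 / 11.3 = 0.06134 h⁻¹ = 1.472 d⁻¹.
After decay, C = 5.576 × e^(−kt) = 5.576 × 0.1512 = 0.8430 mg/L.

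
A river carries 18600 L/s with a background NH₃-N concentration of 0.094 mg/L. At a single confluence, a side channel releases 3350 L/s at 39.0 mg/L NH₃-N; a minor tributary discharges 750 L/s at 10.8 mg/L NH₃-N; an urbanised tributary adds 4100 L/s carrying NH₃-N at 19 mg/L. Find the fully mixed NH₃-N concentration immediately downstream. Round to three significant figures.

8.15 mg/L

Mass balance: C = (18600·0.09400 + 3350·39.00 + 750.0·10.80 + 4100·19.00) / 26800 = 218400/26800 = 8.149 mg/L.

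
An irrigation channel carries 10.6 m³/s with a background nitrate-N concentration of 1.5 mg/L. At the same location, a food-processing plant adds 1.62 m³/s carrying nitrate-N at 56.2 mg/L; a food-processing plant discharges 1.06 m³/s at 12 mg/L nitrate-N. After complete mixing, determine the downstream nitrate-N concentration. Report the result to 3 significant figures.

Conservation of mass: C = (10.60·1.500 + 1.620·56.20 + 1.060·12.00) / 13.28 = 119.7/13.28 = 9.011 mg/L.

9.01 mg/L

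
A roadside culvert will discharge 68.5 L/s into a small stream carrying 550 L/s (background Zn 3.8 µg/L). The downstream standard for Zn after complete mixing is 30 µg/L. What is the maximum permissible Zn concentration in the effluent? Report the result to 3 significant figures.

240 µg/L

At the limit, (Qr·Cr + Qe·Cₑ)/(Qr + Qe) = 30:
Cₑ = (618.5·30 − 550.0·3.800) / 68.50 = 240.4 µg/L.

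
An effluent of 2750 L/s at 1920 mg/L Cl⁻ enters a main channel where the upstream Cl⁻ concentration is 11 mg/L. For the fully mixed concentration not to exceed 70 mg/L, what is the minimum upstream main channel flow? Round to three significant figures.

Set C_mix = 70: (Q·11.00 + 2750·1920) / (Q + 2750) = 70
→ Q = 2750·(1920 − 70)/(70 − 11.00) = 86230 L/s.

86200 L/s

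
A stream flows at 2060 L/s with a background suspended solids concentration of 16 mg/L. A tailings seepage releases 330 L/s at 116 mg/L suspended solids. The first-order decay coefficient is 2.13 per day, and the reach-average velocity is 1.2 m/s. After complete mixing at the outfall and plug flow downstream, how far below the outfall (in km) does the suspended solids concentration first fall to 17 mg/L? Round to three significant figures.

27.3 km

Flow-weighted average: C = (2060·16.00 + 330.0·116.0) / 2390 = 71240/2390 = 29.81 mg/L.
Set 29.81·exp(−k·t) = 17 → t = ln(29.81/17)/k = 22780 s = 6.327 h.
Distance = v·t = 1.2·22780 = 27330 m = 27.33 km.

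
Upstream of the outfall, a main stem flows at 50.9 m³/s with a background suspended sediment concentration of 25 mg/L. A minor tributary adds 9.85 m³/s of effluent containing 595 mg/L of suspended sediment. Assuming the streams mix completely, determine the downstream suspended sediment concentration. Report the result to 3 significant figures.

Conservation of mass: C = (50.90·25.00 + 9.850·595.0) / 60.75 = 7133/60.75 = 117.4 mg/L.

117 mg/L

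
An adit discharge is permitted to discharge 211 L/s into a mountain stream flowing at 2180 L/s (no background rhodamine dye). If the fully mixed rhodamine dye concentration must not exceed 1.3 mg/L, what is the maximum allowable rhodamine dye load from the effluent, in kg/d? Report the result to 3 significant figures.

269 kg/d

Mass balance at the limit: 2180·0 + 211.0·Cₑ = 2391·1.3 → Cₑ = 14.73 mg/L.
211.0 L/s = 0.2110 m³/s. Load = 0.2110 m³/s × 14.73 g/m³ × 86 400 s/d = 268.6 kg/d.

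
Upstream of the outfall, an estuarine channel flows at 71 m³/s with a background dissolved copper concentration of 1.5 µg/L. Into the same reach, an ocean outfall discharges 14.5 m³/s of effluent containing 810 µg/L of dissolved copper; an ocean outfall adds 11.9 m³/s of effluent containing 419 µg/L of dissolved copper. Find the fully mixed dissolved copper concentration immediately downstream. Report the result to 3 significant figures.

Mass balance: C = (71.00·1.500 + 14.50·810.0 + 11.90·419.0) / 97.40 = 16840/97.40 = 172.9 µg/L.

173 µg/L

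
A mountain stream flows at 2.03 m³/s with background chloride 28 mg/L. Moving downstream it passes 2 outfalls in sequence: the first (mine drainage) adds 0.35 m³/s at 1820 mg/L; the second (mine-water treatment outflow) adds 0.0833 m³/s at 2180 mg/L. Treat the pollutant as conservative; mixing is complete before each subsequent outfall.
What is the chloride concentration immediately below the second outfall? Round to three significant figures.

355 mg/L

Outfall 1: combined Q = 2.380 m³/s; C = (2.030·28.00 + 0.3500·1820)/2.380 = 291.5 mg/L.
Outfall 2: combined Q = 2.463 m³/s; C = (2.380·291.5 + 0.08330·2180)/2.463 = 355.4 mg/L.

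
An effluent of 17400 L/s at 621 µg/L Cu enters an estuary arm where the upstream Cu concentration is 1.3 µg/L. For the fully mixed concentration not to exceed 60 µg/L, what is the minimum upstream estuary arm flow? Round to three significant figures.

166000 L/s

Set C_mix = 60: (Q·1.300 + 17400·621.0) / (Q + 17400) = 60
→ Q = 17400·(621.0 − 60)/(60 − 1.300) = 166300 L/s.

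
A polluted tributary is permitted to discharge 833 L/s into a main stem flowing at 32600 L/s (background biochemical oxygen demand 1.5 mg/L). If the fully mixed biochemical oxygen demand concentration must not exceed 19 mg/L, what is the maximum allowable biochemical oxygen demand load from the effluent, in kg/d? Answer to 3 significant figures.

Mass balance at the limit: 32600·1.500 + 833.0·Cₑ = 33430·19 → Cₑ = 703.9 mg/L.
833.0 L/s = 0.8330 m³/s. Load = 0.8330 m³/s × 703.9 g/m³ × 86 400 s/d = 50660 kg/d.

50700 kg/d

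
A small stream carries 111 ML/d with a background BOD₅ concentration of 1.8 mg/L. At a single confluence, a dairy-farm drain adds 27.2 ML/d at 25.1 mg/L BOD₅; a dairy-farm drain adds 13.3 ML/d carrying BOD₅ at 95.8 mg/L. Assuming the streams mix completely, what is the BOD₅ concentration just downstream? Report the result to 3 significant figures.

14.2 mg/L

Conservation of mass: C = (111.0·1.800 + 27.20·25.10 + 13.30·95.80) / 151.5 = 2157/151.5 = 14.24 mg/L.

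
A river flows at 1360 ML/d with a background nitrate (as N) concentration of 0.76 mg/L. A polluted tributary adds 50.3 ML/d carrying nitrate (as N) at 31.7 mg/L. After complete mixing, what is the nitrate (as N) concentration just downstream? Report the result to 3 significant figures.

Conservation of mass: C = (1360·0.7600 + 50.30·31.70) / 1410 = 2628/1410 = 1.864 mg/L.

1.86 mg/L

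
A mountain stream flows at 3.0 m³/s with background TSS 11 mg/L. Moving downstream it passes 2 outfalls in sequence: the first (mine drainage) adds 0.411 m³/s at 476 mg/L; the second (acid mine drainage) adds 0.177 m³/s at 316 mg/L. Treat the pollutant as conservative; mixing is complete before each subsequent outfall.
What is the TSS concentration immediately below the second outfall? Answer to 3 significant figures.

79.3 mg/L

After outfall 1: Q = 3.000 + 0.4110 = 3.411 m³/s; C = (3.000·11.00 + 0.4110·476.0)/3.411 = 67.03 mg/L.
After outfall 2: Q = 3.411 + 0.1770 = 3.588 m³/s; C = (3.411·67.03 + 0.1770·316.0)/3.588 = 79.31 mg/L.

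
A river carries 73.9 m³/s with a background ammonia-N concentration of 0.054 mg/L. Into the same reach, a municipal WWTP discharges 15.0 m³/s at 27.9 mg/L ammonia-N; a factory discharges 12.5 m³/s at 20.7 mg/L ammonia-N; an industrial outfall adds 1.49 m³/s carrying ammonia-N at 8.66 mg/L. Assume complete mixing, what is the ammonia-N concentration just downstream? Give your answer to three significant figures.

Mixed concentration C = ΣQC/ΣQ = (73.90·0.05400 + 15.00·27.90 + 12.50·20.70 + 1.490·8.660) / 102.9 = 694.1/102.9 = 6.746 mg/L.

6.75 mg/L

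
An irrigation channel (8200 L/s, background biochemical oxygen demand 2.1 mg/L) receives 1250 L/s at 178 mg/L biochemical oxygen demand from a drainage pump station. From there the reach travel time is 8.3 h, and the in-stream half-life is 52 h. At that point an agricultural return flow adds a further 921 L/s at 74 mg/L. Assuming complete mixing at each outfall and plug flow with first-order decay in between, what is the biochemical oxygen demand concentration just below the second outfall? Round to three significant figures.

27.3 mg/L

Conservation of mass: C = (8200·2.100 + 1250·178.0) / 9450 = 239700/9450 = 25.37 mg/L; combined flow 9450 L/s.
Half-life 52 h → k = ln 2 / 52 = 0.01333 h⁻¹ = 0.3199 d⁻¹.
First-order decay: C = 25.37·exp(−k·t) = 25.37·0.8953 = 22.71 mg/L.
Second outfall: C = (9450·22.71 + 921.0·74.00)/10370 = 27.27 mg/L.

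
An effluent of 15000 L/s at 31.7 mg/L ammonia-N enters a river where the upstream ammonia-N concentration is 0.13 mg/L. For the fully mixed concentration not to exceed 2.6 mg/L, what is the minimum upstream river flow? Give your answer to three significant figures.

177000 L/s

Set C_mix = 2.6: (Q·0.1300 + 15000·31.70) / (Q + 15000) = 2.6
→ Q = 15000·(31.70 − 2.6)/(2.6 − 0.1300) = 176700 L/s.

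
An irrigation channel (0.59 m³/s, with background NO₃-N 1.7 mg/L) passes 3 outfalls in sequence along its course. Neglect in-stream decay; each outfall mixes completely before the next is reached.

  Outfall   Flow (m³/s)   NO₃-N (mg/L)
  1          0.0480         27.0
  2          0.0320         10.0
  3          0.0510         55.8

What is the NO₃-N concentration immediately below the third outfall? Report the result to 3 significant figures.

7.58 mg/L

After outfall 1: Q = 0.5900 + 0.04800 = 0.6380 m³/s; C = (0.5900·1.700 + 0.04800·27.00)/0.6380 = 3.603 mg/L.
After outfall 2: Q = 0.6380 + 0.03200 = 0.6700 m³/s; C = (0.6380·3.603 + 0.03200·10.00)/0.6700 = 3.909 mg/L.
After outfall 3: Q = 0.6700 + 0.05100 = 0.7210 m³/s; C = (0.6700·3.909 + 0.05100·55.80)/0.7210 = 7.579 mg/L.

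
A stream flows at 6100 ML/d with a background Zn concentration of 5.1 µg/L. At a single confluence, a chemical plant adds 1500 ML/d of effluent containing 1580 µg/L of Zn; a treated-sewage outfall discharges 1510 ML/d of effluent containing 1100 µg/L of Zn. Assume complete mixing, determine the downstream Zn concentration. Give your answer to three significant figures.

446 µg/L

Conservation of mass: C = (6100·5.100 + 1500·1580 + 1510·1100) / 9110 = 4062000/9110 = 445.9 µg/L.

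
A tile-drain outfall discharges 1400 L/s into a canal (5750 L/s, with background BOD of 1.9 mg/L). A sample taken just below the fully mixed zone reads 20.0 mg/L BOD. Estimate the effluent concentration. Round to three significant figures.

Mass balance: 5750·1.900 + 1400·Cₑ = 7150·20.00
→ Cₑ = (7150·20.00 − 5750·1.900) / 1400 = 94.34 mg/L.

94.3 mg/L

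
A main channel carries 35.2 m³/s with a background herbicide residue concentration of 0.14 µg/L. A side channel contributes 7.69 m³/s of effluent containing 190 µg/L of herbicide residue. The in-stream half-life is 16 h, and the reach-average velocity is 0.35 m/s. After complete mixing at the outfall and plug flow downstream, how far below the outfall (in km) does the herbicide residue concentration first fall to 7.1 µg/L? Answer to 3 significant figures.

Flow-weighted average: C = (35.20·0.1400 + 7.690·190.0) / 42.89 = 1466/42.89 = 34.18 µg/L.
Half-life 16 h → k = ln 2 / 16 = 0.04332 h⁻¹ = 1.040 d⁻¹.
Set 34.18·exp(−k·t) = 7.1 → t = ln(34.18/7.1)/k = 130600 s = 36.28 h.
Distance = v·t = 0.35·130600 = 45710 m = 45.71 km.

45.7 km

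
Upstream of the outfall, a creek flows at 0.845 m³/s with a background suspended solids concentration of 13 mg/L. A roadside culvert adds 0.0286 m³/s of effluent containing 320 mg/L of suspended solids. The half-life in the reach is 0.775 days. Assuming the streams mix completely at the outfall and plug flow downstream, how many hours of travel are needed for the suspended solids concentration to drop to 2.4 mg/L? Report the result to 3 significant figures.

60.7 h

Flow-weighted average: C = (0.8450·13.00 + 0.02860·320.0) / 0.8736 = 20.14/0.8736 = 23.05 mg/L.
Half-life 0.775 d → k = ln 2 / 0.775 = 0.8944 d⁻¹.
23.05·exp(−k·t) = 2.4 → t = ln(23.05/2.4)/k = 218500 s = 60.70 h.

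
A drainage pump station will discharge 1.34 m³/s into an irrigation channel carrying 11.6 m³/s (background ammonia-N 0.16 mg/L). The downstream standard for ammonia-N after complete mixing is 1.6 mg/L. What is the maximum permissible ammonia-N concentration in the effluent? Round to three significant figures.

At the limit, (Qr·Cr + Qe·Cₑ)/(Qr + Qe) = 1.6:
Cₑ = (12.94·1.6 − 11.60·0.1600) / 1.340 = 14.07 mg/L.

14.1 mg/L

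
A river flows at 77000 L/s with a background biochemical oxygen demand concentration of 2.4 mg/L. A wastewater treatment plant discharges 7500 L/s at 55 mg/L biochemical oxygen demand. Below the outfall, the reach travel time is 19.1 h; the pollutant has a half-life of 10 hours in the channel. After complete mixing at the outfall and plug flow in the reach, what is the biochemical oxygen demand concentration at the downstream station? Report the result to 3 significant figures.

Conservation of mass: C = (77000·2.400 + 7500·55.00) / 84500 = 597300/84500 = 7.069 mg/L.
Half-life 10 h → k = ln 2 / 10 = 0.06931 h⁻¹ = 1.664 d⁻¹.
Applying C = C₀e^(−kt): 7.069 × 0.2661 = 1.881 mg/L.

1.88 mg/L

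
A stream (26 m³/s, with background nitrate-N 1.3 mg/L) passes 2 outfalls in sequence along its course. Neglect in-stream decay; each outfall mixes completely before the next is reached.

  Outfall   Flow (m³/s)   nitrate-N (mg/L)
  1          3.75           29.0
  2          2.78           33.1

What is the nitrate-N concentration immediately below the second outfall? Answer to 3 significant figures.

7.21 mg/L

Below outfall 1: Q → 29.75 m³/s, C = (26.00·1.300 + 3.750·29.00)/29.75 = 4.792 mg/L.
Below outfall 2: Q → 32.53 m³/s, C = (29.75·4.792 + 2.780·33.10)/32.53 = 7.211 mg/L.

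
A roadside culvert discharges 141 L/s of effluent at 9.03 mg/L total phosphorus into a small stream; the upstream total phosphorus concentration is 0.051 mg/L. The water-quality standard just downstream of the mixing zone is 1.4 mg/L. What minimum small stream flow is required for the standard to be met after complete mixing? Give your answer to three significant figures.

798 L/s

Set C_mix = 1.4: (Q·0.05100 + 141.0·9.030) / (Q + 141.0) = 1.4
→ Q = 141.0·(9.030 − 1.4)/(1.4 − 0.05100) = 797.5 L/s.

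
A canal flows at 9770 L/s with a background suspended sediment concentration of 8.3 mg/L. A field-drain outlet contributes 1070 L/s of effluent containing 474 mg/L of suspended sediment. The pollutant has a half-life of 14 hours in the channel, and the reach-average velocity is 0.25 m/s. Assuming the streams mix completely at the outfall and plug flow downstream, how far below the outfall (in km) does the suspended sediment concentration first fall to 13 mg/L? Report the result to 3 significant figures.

Conservation of mass: C = (9770·8.300 + 1070·474.0) / 10840 = 588300/10840 = 54.27 mg/L.
Half-life 14 h → k = ln 2 / 14 = 0.04951 h⁻¹ = 1.188 d⁻¹.
Set 54.27·exp(−k·t) = 13 → t = ln(54.27/13)/k = 103900 s = 28.86 h.
Distance = v·t = 0.25·103900 = 25980 m = 25.98 km.

26.0 km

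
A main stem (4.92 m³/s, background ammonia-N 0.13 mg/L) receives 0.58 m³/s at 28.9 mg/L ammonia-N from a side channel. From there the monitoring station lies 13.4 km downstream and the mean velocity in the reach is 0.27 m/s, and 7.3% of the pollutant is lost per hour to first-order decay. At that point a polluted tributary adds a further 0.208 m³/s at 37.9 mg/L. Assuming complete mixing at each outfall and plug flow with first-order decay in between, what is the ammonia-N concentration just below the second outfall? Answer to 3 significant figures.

2.45 mg/L

Conservation of mass: C = (4.920·0.1300 + 0.5800·28.90) / 5.500 = 17.40/5.500 = 3.164 mg/L; combined flow 5.500 m³/s.
Travel time t = 13.4·1000 / 0.27 = 49630 s = 13.79 h.
7.3%/h lost → k = −ln(1 − 0.073) = 0.07580 h⁻¹.
Applying C = C₀e^(−kt): 3.164 × 0.3517 = 1.113 mg/L.
Second outfall: C = (5.500·1.113 + 0.2080·37.90)/5.708 = 2.453 mg/L.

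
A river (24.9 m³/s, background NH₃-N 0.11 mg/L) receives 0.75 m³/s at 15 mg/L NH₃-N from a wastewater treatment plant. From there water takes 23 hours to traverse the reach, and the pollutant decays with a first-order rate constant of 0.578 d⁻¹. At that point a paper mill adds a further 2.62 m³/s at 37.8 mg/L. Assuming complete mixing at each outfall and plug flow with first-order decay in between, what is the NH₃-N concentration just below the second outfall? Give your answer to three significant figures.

3.79 mg/L

After mixing, C = (24.90·0.1100 + 0.7500·15.00) / 25.65 = 13.99/25.65 = 0.5454 mg/L; combined flow 25.65 m³/s.
First-order decay: C = 0.5454·exp(−k·t) = 0.5454·0.5747 = 0.3134 mg/L.
Second outfall: C = (25.65·0.3134 + 2.620·37.80)/28.27 = 3.788 mg/L.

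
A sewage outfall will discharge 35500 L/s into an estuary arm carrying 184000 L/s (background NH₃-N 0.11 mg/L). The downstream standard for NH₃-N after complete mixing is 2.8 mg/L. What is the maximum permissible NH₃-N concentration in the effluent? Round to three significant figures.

At the limit, (Qr·Cr + Qe·Cₑ)/(Qr + Qe) = 2.8:
Cₑ = (219500·2.8 − 184000·0.1100) / 35500 = 16.74 mg/L.

16.7 mg/L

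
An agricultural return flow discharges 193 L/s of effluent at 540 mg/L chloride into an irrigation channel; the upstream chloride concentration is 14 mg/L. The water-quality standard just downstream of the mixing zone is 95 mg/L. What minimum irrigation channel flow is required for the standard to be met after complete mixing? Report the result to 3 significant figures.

Set C_mix = 95: (Q·14.00 + 193.0·540.0) / (Q + 193.0) = 95
→ Q = 193.0·(540.0 − 95)/(95 − 14.00) = 1060 L/s.

1060 L/s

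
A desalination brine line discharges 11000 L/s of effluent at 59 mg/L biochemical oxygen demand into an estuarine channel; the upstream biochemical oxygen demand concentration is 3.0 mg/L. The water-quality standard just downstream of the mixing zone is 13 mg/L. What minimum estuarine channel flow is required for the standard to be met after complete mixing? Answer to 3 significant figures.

Set C_mix = 13: (Q·3.000 + 11000·59.00) / (Q + 11000) = 13
→ Q = 11000·(59.00 − 13)/(13 − 3.000) = 50600 L/s.

50600 L/s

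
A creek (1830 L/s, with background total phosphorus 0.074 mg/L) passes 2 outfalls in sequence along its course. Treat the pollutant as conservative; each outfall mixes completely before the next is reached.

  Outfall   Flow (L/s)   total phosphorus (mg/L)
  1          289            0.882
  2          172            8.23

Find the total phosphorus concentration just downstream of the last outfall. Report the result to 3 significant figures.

0.788 mg/L

Below outfall 1: Q → 2119 L/s, C = (1830·0.07400 + 289.0·0.8820)/2119 = 0.1842 mg/L.
Below outfall 2: Q → 2291 L/s, C = (2119·0.1842 + 172.0·8.230)/2291 = 0.7882 mg/L.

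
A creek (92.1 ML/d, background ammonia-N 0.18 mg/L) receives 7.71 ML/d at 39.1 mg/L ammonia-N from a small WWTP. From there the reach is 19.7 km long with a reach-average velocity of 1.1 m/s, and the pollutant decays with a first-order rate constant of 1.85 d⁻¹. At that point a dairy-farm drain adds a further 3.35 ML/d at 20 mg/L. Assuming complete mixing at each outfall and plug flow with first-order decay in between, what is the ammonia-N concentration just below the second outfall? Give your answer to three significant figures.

Mixed concentration C = ΣQC/ΣQ = (92.10·0.1800 + 7.710·39.10) / 99.81 = 318.0/99.81 = 3.186 mg/L; combined flow 99.81 ML/d.
Travel time t = 19.7·1000 / 1.1 = 17910 s = 4.975 h.
Applying C = C₀e^(−kt): 3.186 × 0.6815 = 2.172 mg/L.
At the second outfall, C = (99.81·2.172 + 3.350·20.00) / (99.81 + 3.350) = 2.750 mg/L.

2.75 mg/L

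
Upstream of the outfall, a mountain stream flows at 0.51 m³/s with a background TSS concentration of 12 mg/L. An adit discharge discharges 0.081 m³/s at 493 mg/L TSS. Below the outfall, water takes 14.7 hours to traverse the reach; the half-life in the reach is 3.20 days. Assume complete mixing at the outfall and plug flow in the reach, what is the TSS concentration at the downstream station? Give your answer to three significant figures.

Mixed concentration C = ΣQC/ΣQ = (0.5100·12.00 + 0.08100·493.0) / 0.5910 = 46.05/0.5910 = 77.92 mg/L.
Half-life 3.20 d → k = ln 2 / 3.20 = 0.2166 d⁻¹.
Decay over the reach: 77.92·exp(−kt) = 77.92·0.8758 = 68.24 mg/L.

68.2 mg/L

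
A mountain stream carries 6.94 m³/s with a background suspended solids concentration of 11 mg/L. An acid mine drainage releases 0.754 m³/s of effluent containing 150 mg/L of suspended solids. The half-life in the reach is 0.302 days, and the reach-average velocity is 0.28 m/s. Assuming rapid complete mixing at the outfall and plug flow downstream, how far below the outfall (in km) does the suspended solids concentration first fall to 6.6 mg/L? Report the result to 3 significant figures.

13.9 km

Conservation of mass: C = (6.940·11.00 + 0.7540·150.0) / 7.694 = 189.4/7.694 = 24.62 mg/L.
Half-life 0.302 d → k = ln 2 / 0.302 = 2.295 d⁻¹.
Set 24.62·exp(−k·t) = 6.6 → t = ln(24.62/6.6)/k = 49560 s = 13.77 h.
Distance = v·t = 0.28·49560 = 13880 m = 13.88 km.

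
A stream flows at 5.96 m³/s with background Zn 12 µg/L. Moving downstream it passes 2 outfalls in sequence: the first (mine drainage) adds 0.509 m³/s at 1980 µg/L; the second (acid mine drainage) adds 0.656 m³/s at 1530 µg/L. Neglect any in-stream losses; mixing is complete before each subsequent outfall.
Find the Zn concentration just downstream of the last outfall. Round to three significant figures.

After outfall 1: Q = 5.960 + 0.5090 = 6.469 m³/s; C = (5.960·12.00 + 0.5090·1980)/6.469 = 166.8 µg/L.
After outfall 2: Q = 6.469 + 0.6560 = 7.125 m³/s; C = (6.469·166.8 + 0.6560·1530)/7.125 = 292.4 µg/L.

292 µg/L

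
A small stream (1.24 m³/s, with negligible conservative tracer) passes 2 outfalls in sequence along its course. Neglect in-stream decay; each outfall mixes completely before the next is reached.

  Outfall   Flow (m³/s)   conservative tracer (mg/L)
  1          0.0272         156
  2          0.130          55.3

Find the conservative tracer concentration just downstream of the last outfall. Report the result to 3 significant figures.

8.18 mg/L

After outfall 1: Q = 1.240 + 0.02720 = 1.267 m³/s; C = (1.240·0 + 0.02720·156.0)/1.267 = 3.348 mg/L.
After outfall 2: Q = 1.267 + 0.1300 = 1.397 m³/s; C = (1.267·3.348 + 0.1300·55.30)/1.397 = 8.182 mg/L.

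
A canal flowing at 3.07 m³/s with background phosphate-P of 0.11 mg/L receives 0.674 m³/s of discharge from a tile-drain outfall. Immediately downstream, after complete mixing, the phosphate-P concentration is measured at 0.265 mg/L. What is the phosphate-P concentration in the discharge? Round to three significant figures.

Mass balance: 3.070·0.1100 + 0.6740·Cₑ = 3.744·0.2650
→ Cₑ = (3.744·0.2650 − 3.070·0.1100) / 0.6740 = 0.9710 mg/L.

0.971 mg/L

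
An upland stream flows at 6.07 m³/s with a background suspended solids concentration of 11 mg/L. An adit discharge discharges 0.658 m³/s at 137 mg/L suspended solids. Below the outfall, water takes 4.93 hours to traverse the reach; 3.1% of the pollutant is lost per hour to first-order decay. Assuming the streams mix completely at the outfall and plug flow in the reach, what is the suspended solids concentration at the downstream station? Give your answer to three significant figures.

20.0 mg/L

Flow-weighted average: C = (6.070·11.00 + 0.6580·137.0) / 6.728 = 156.9/6.728 = 23.32 mg/L.
3.1%/h lost → k = −ln(1 − 0.031) = 0.03149 h⁻¹.
Decay over the reach: 23.32·exp(−kt) = 23.32·0.8562 = 19.97 mg/L.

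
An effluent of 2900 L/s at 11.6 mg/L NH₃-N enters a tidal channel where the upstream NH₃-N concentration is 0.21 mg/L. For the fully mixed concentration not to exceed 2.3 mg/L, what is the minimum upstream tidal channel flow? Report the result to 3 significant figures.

12900 L/s

Set C_mix = 2.3: (Q·0.2100 + 2900·11.60) / (Q + 2900) = 2.3
→ Q = 2900·(11.60 − 2.3)/(2.3 − 0.2100) = 12900 L/s.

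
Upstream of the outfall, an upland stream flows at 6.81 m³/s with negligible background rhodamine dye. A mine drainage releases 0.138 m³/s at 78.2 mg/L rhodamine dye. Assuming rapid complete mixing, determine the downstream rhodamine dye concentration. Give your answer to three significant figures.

1.55 mg/L

Mixed concentration C = ΣQC/ΣQ = (6.810·0 + 0.1380·78.20) / 6.948 = 10.79/6.948 = 1.553 mg/L.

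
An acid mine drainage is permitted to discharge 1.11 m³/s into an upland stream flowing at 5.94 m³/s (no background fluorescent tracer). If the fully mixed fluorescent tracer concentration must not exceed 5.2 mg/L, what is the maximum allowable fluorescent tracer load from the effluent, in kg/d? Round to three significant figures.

3170 kg/d

Mass balance at the limit: 5.940·0 + 1.110·Cₑ = 7.050·5.2 → Cₑ = 33.03 mg/L.
Load = 1.110 m³/s × 33.03 g/m³ × 86 400 s/d = 3167 kg/d.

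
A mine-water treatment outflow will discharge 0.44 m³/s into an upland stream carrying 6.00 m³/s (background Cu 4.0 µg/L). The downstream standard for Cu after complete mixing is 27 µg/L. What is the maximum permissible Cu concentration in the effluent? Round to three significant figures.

341 µg/L

At the limit, (Qr·Cr + Qe·Cₑ)/(Qr + Qe) = 27:
Cₑ = (6.440·27 − 6.000·4.000) / 0.4400 = 340.6 µg/L.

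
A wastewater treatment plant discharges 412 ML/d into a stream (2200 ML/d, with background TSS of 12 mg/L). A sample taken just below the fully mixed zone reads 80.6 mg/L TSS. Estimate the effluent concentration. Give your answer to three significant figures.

447 mg/L

Mass balance: 2200·12.00 + 412.0·Cₑ = 2612·80.60
→ Cₑ = (2612·80.60 − 2200·12.00) / 412.0 = 446.9 mg/L.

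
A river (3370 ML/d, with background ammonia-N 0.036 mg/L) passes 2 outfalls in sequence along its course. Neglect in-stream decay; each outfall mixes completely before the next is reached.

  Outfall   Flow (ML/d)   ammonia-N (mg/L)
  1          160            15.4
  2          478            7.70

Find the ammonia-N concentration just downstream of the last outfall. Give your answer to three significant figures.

1.56 mg/L

Below outfall 1: Q → 3530 ML/d, C = (3370·0.03600 + 160.0·15.40)/3530 = 0.7324 mg/L.
Below outfall 2: Q → 4008 ML/d, C = (3530·0.7324 + 478.0·7.700)/4008 = 1.563 mg/L.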